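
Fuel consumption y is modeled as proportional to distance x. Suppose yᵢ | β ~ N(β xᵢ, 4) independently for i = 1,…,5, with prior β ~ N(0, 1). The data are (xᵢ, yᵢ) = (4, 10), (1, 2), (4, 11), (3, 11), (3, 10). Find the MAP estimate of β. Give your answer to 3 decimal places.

β̂_MAP = 2.709

log p(β | y) = −Σ(yᵢ − βxᵢ)²/(2·4) − β²/(2·1) + const.
Setting the derivative to zero: Σxᵢ(yᵢ − βxᵢ)/4 − β/1 = 0, so β = Σxᵢyᵢ / (Σxᵢ² + σ²/τ²).
Σxᵢyᵢ = 4·10 + 1·2 + 4·11 + 3·11 + 3·10 = 149; Σxᵢ² = 51; σ²/τ² = 4.
β̂_MAP = 149 / (51 + 4) = 149/55 ≈ 2.709.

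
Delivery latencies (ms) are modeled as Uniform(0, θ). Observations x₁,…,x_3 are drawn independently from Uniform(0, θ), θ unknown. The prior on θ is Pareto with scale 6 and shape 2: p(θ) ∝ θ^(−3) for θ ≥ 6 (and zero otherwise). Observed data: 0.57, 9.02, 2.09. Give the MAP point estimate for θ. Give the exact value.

The Uniform(0, θ) likelihood is θ^(−n) for θ ≥ max(xᵢ), zero otherwise. Here max(xᵢ) = 9.02.
Posterior ∝ θ^(−3) · θ^(−3) = θ^(−6) on θ ≥ max(6, 9.02) = 9.02.
This density is strictly decreasing in θ, so the posterior mode lies at the lower boundary of the support.

θ̂_MAP = 9.02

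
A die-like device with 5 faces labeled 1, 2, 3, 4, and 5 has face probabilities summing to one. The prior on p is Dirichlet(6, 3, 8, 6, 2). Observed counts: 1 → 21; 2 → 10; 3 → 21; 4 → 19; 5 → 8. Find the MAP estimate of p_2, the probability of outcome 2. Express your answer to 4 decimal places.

The posterior is Dirichlet(αᵢ + nᵢ) = Dirichlet(27, 13, 29, 25, 10).
For a Dirichlet(a₁,…,a_K) with all aᵢ > 1, the mode has j-th component (aⱼ − 1)/(Σaᵢ − K).
Here Σaᵢ = 104 and K = 5, so p_2 = (13 − 1)/(104 − 5) = 12/99 ≈ 0.1212.

MAP estimate: 0.1212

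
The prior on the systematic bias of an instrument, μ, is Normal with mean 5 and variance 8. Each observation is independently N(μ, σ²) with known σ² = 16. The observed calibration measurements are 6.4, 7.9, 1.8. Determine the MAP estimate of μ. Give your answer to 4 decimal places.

n = 3; x̄ = (6.4 + 7.9 + 1.8)/3 = 16.1/3 = 161/30 ≈ 5.3667.
For a Normal prior and Normal likelihood with known variance, the posterior is Normal; its mode equals its mean, the precision-weighted average.
Prior precision 1/σ₀² = 1/8 = 0.125; data precision n/σ² = 3/16 = 0.1875.
μ̂ = (0.125·5 + 0.1875·(161/30)) / (0.125 + 0.1875) = 1.63125/0.3125 = 5.2200.

μ̂_MAP = 5.2200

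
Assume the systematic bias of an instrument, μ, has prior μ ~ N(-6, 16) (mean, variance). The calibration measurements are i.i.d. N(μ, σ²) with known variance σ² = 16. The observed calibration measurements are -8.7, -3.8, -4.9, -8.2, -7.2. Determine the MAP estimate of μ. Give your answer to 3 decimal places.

μ̂_MAP = -6.467

n = 5; x̄ = ((-8.7) + (-3.8) + (-4.9) + (-8.2) + (-7.2))/5 = -32.8/5 = -6.56.
For a Normal prior and Normal likelihood with known variance, the posterior is Normal; its mode equals its mean, the precision-weighted average.
Prior precision 1/σ₀² = 1/16 = 0.0625; data precision n/σ² = 5/16 = 0.3125.
μ̂ = (0.0625·(-6) + 0.3125·(-6.56)) / (0.0625 + 0.3125) = (-2.425)/0.375 = -97/15 ≈ -6.467.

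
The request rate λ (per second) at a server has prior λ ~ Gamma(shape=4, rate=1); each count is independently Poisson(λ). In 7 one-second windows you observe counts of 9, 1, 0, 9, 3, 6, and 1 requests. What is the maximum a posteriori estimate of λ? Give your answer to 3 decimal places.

Σxᵢ = 9+1+0+9+3+6+1 = 29, with n = 7.
Posterior ∝ λ^3e^(−1λ) · λ^29e^(−7λ) = λ^32e^(−8λ), i.e. Gamma(shape=33, rate=8).
The mode of a Gamma(a, b) with a ≥ 1 (shape–rate) is (a−1)/b = 32/8 ≈ 4.000.

λ̂_MAP = 4.000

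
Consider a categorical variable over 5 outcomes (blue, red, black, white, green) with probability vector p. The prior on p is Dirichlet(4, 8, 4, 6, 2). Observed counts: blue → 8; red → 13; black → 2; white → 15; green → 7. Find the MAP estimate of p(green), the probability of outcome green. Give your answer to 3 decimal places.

MAP estimate of p(green) = 0.125

The posterior is Dirichlet(αᵢ + nᵢ) = Dirichlet(12, 21, 6, 21, 9).
For a Dirichlet(a₁,…,a_K) with all aᵢ > 1, the mode has j-th component (aⱼ − 1)/(Σaᵢ − K).
Here Σaᵢ = 69 and K = 5, so p(green) = (9 − 1)/(69 − 5) = 8/64 ≈ 0.125.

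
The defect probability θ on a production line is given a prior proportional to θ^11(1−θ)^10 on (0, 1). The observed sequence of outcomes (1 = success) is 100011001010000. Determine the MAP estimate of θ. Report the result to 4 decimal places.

The prior density ∝ θ^11(1−θ)^10 is the kernel of Beta(12, 11).
Data: 5 successes in 15 trials (from the sequence). The binomial likelihood contributes θ^5(1−θ)^10, so the posterior is Beta(12+5, 11+10) = Beta(17, 21).
For Beta(a, b) with a, b > 1 the mode is (a−1)/(a+b−2) = 16/36 ≈ 0.4444.

θ̂_MAP = 0.4444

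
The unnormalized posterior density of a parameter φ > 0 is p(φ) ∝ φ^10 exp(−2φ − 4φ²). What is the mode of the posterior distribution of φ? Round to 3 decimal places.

φ̂_MAP = 1.000

ℓ'(φ) = 10/φ − 2 − 8φ. Setting this to zero and multiplying by φ: 8φ² + 2φ − 10 = 0.
φ = (−2 + √(2² + 4·8·10)) / (2·8) = (−2 + √324) / 16 = (−2 + 18)/16 = 1.
ℓ''(φ) = −10/φ² − 8 < 0, confirming a maximum.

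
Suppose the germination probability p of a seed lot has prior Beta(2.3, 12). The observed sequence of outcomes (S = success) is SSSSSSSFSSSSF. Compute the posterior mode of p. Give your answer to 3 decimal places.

Prior: Beta(2.3, 12).
Data: 11 successes in 13 trials (from the sequence). The binomial likelihood contributes p^11(1−p)^2, so the posterior is Beta(2.3+11, 12+2) = Beta(13.3, 14).
For Beta(a, b) with a, b > 1 the mode is (a−1)/(a+b−2) = 12.3/25.3 ≈ 0.486.

p̂_MAP = 0.486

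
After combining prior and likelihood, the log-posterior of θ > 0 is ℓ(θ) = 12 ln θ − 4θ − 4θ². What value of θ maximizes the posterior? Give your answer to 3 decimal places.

θ̂_MAP = 1.000

ℓ'(θ) = 12/θ − 4 − 8θ. Setting this to zero and multiplying by θ: 8θ² + 4θ − 12 = 0.
θ = (−4 + √(4² + 4·8·12)) / (2·8) = (−4 + √400) / 16 = (−4 + 20)/16 = 1.
ℓ''(θ) = −12/θ² − 8 < 0, confirming a maximum.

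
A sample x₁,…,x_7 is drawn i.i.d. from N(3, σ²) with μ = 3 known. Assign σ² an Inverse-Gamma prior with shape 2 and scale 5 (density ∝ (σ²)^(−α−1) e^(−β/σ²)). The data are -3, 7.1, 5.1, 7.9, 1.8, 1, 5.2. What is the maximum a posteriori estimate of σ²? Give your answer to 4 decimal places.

σ̂²_MAP = 7.8085

Sum of squared deviations about the known mean: SS = (-3−3)² + (7.1−3)² + (5.1−3)² + (7.9−3)² + (1.8−3)² + (1−3)² + (5.2−3)² = 91.51.
The Normal likelihood contributes (σ²)^(−n/2) exp(−SS/(2σ²)), so the posterior is Inverse-Gamma(α + n/2, β + SS/2) = Inverse-Gamma(5.5, 50.755).
The mode of Inverse-Gamma(a, b) is b/(a+1) = 50.755/6.5 ≈ 7.8085.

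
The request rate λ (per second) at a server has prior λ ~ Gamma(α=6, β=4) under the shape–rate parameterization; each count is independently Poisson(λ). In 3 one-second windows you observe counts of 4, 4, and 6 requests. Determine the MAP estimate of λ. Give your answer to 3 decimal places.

λ̂_MAP = 2.714

Σxᵢ = 4+4+6 = 14, with n = 3.
Posterior ∝ λ^5e^(−4λ) · λ^14e^(−3λ) = λ^19e^(−7λ), i.e. Gamma(shape=20, rate=7).
The mode of a Gamma(a, b) with a ≥ 1 (shape–rate) is (a−1)/b = 19/7 ≈ 2.714.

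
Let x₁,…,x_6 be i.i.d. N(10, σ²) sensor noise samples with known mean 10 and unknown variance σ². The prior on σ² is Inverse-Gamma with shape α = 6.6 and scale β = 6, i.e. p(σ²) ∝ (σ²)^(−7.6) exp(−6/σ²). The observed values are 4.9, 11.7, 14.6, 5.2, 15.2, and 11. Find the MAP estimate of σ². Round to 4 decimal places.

Sum of squared deviations about the known mean: SS = (4.9−10)² + (11.7−10)² + (14.6−10)² + (5.2−10)² + (15.2−10)² + (11−10)² = 101.14.
The Normal likelihood contributes (σ²)^(−n/2) exp(−SS/(2σ²)), so the posterior is Inverse-Gamma(α + n/2, β + SS/2) = Inverse-Gamma(9.6, 56.57).
The mode of Inverse-Gamma(a, b) is b/(a+1) = 56.57/10.6 ≈ 5.3368.

σ̂²_MAP = 5.3368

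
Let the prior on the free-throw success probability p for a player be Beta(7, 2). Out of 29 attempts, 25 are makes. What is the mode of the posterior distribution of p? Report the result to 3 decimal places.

Prior: Beta(7, 2).
Data: 25 successes in 29 trials. The binomial likelihood contributes p^25(1−p)^4, so the posterior is Beta(7+25, 2+4) = Beta(32, 6).
For Beta(a, b) with a, b > 1 the mode is (a−1)/(a+b−2) = 31/36 ≈ 0.861.

p̂_MAP = 0.861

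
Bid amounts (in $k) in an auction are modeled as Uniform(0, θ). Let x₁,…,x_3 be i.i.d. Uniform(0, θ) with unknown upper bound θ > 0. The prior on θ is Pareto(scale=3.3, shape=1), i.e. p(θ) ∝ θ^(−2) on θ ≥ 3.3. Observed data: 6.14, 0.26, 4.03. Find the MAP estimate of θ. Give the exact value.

θ̂_MAP = 6.14

The Uniform(0, θ) likelihood is θ^(−n) for θ ≥ max(xᵢ), zero otherwise. Here max(xᵢ) = 6.14.
Posterior ∝ θ^(−2) · θ^(−3) = θ^(−5) on θ ≥ max(3.3, 6.14) = 6.14.
This density is strictly decreasing in θ, so the posterior mode lies at the lower boundary of the support.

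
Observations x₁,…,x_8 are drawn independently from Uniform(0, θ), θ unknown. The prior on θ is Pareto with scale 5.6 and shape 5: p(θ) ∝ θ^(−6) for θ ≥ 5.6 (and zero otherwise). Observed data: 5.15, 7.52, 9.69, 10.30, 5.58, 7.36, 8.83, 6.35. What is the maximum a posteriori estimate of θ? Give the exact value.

The Uniform(0, θ) likelihood is θ^(−n) for θ ≥ max(xᵢ), zero otherwise. Here max(xᵢ) = 10.30.
Posterior ∝ θ^(−6) · θ^(−8) = θ^(−14) on θ ≥ max(5.6, 10.30) = 10.30.
This density is strictly decreasing in θ, so the posterior mode lies at the lower boundary of the support.

θ̂_MAP = 10.30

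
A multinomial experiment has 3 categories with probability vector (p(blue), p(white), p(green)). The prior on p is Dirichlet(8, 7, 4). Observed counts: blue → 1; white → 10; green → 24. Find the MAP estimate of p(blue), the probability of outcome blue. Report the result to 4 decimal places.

MAP estimate of p(blue) = 0.1569

The posterior is Dirichlet(αᵢ + nᵢ) = Dirichlet(9, 17, 28).
For a Dirichlet(a₁,…,a_K) with all aᵢ > 1, the mode has j-th component (aⱼ − 1)/(Σaᵢ − K).
Here Σaᵢ = 54 and K = 3, so p(blue) = (9 − 1)/(54 − 3) = 8/51 ≈ 0.1569.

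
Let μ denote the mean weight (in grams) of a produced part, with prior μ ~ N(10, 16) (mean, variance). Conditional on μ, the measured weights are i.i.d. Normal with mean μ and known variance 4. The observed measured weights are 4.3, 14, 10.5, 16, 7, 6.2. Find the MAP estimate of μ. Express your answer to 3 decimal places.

n = 6; x̄ = (4.3 + 14 + 10.5 + 16 + 7 + 6.2)/6 = 58/6 = 29/3 ≈ 9.6667.
For a Normal prior and Normal likelihood with known variance, the posterior is Normal; its mode equals its mean, the precision-weighted average.
Prior precision 1/σ₀² = 1/16 = 0.0625; data precision n/σ² = 6/4 = 1.5.
μ̂ = (0.0625·10 + 1.5·(29/3)) / (0.0625 + 1.5) = 15.125/1.5625 = 9.680.

μ̂_MAP = 9.680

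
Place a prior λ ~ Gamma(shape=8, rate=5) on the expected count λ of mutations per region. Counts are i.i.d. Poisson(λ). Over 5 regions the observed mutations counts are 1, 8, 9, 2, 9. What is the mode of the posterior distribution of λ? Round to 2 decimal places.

λ̂_MAP = 3.60

Σxᵢ = 1+8+9+2+9 = 29, with n = 5.
Posterior ∝ λ^7e^(−5λ) · λ^29e^(−5λ) = λ^36e^(−10λ), i.e. Gamma(shape=37, rate=10).
The mode of a Gamma(a, b) with a ≥ 1 (shape–rate) is (a−1)/b = 36/10 ≈ 3.60.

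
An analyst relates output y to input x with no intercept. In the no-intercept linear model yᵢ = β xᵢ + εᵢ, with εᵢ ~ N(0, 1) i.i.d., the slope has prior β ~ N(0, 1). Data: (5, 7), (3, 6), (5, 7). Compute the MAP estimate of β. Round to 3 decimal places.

β̂_MAP = 1.467

log p(β | y) = −Σ(yᵢ − βxᵢ)²/(2·1) − β²/(2·1) + const.
Setting the derivative to zero: Σxᵢ(yᵢ − βxᵢ)/1 − β/1 = 0, so β = Σxᵢyᵢ / (Σxᵢ² + σ²/τ²).
Σxᵢyᵢ = 5·7 + 3·6 + 5·7 = 88; Σxᵢ² = 59; σ²/τ² = 1.
β̂_MAP = 88 / (59 + 1) = 88/60 ≈ 1.467.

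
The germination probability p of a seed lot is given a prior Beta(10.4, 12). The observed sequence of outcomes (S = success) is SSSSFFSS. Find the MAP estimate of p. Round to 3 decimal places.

Prior: Beta(10.4, 12).
Data: 6 successes in 8 trials (from the sequence). The binomial likelihood contributes p^6(1−p)^2, so the posterior is Beta(10.4+6, 12+2) = Beta(16.4, 14).
For Beta(a, b) with a, b > 1 the mode is (a−1)/(a+b−2) = 15.4/28.4 ≈ 0.542.

p̂_MAP = 0.542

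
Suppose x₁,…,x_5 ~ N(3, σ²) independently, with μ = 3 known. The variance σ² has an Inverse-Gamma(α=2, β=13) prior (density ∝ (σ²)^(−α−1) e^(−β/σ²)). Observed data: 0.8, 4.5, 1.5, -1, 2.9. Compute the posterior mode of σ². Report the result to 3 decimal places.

Sum of squared deviations about the known mean: SS = (0.8−3)² + (4.5−3)² + (1.5−3)² + (-1−3)² + (2.9−3)² = 25.35.
The Normal likelihood contributes (σ²)^(−n/2) exp(−SS/(2σ²)), so the posterior is Inverse-Gamma(α + n/2, β + SS/2) = Inverse-Gamma(4.5, 25.675).
The mode of Inverse-Gamma(a, b) is b/(a+1) = 25.675/5.5 ≈ 4.668.

σ̂²_MAP = 4.668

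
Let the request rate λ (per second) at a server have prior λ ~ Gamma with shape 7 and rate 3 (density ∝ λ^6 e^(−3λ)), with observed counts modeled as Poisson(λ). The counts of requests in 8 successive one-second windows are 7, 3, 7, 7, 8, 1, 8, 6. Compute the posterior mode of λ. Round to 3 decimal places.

λ̂_MAP = 4.818

Σxᵢ = 7+3+7+7+8+1+8+6 = 47, with n = 8.
Posterior ∝ λ^6e^(−3λ) · λ^47e^(−8λ) = λ^53e^(−11λ), i.e. Gamma(shape=54, rate=11).
The mode of a Gamma(a, b) with a ≥ 1 (shape–rate) is (a−1)/b = 53/11 ≈ 4.818.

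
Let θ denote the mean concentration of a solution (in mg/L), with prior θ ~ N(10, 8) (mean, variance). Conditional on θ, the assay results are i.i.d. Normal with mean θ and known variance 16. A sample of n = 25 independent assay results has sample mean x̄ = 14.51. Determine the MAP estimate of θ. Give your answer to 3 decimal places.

n = 25, x̄ = 14.51.
For a Normal prior and Normal likelihood with known variance, the posterior is Normal; its mode equals its mean, the precision-weighted average.
Prior precision 1/σ₀² = 1/8 = 0.125; data precision n/σ² = 25/16 = 1.5625.
θ̂ = (0.125·10 + 1.5625·14.51) / (0.125 + 1.5625) = 23.921875/1.6875 = 1531/108 ≈ 14.176.

θ̂_MAP = 14.176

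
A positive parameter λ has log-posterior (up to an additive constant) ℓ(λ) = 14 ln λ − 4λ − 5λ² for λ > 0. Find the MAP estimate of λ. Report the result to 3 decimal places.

λ̂_MAP = 1.000

ℓ'(λ) = 14/λ − 4 − 10λ. Setting this to zero and multiplying by λ: 10λ² + 4λ − 14 = 0.
λ = (−4 + √(4² + 4·10·14)) / (2·10) = (−4 + √576) / 20 = (−4 + 24)/20 = 1.
ℓ''(λ) = −14/λ² − 10 < 0, confirming a maximum.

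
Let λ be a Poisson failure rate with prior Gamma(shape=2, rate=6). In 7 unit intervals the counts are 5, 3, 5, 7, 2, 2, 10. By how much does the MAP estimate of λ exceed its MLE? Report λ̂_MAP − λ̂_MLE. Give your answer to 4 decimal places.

MAP − MLE = -2.1648

Σxᵢ = 34. Posterior is Gamma(36, 13); MAP = (36−1)/13 = 35/13 ≈ 2.69231.
MLE = x̄ = 34/7 ≈ 4.85714.
Difference = 35/13 − 34/7 = -197/91 ≈ -2.1648.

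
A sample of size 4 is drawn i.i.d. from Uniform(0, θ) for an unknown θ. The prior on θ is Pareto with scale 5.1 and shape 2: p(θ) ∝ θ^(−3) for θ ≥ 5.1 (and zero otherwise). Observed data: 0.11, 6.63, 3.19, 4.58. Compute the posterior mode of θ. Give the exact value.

The Uniform(0, θ) likelihood is θ^(−n) for θ ≥ max(xᵢ), zero otherwise. Here max(xᵢ) = 6.63.
Posterior ∝ θ^(−3) · θ^(−4) = θ^(−7) on θ ≥ max(5.1, 6.63) = 6.63.
This density is strictly decreasing in θ, so the posterior mode lies at the lower boundary of the support.

θ̂_MAP = 6.63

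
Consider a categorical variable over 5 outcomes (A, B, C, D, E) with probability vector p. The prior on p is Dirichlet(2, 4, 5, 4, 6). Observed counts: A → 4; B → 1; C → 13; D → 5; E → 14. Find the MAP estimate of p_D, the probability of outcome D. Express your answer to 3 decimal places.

The posterior is Dirichlet(αᵢ + nᵢ) = Dirichlet(6, 5, 18, 9, 20).
For a Dirichlet(a₁,…,a_K) with all aᵢ > 1, the mode has j-th component (aⱼ − 1)/(Σaᵢ − K).
Here Σaᵢ = 58 and K = 5, so p_D = (9 − 1)/(58 − 5) = 8/53 ≈ 0.151.

MAP estimate of p_D = 0.151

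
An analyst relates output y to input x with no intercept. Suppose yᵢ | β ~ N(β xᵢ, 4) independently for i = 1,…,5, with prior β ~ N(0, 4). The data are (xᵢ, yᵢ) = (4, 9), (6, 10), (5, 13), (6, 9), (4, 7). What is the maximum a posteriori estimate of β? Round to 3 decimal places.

log p(β | y) = −Σ(yᵢ − βxᵢ)²/(2·4) − β²/(2·4) + const.
Setting the derivative to zero: Σxᵢ(yᵢ − βxᵢ)/4 − β/4 = 0, so β = Σxᵢyᵢ / (Σxᵢ² + σ²/τ²).
Σxᵢyᵢ = 4·9 + 6·10 + 5·13 + 6·9 + 4·7 = 243; Σxᵢ² = 129; σ²/τ² = 1.
β̂_MAP = 243 / (129 + 1) = 243/130 ≈ 1.869.

β̂_MAP = 1.869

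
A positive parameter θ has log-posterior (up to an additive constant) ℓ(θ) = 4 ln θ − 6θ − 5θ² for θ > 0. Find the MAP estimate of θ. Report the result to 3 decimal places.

ℓ'(θ) = 4/θ − 6 − 10θ. Setting this to zero and multiplying by θ: 10θ² + 6θ − 4 = 0.
θ = (−6 + √(6² + 4·10·4)) / (2·10) = (−6 + √196) / 20 = (−6 + 14)/20 = 2/5.
ℓ''(θ) = −4/θ² − 10 < 0, confirming a maximum.

θ̂_MAP = 0.400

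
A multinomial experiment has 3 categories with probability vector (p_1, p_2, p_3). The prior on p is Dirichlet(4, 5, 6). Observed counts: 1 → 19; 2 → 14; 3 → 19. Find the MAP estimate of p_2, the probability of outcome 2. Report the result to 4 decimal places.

The posterior is Dirichlet(αᵢ + nᵢ) = Dirichlet(23, 19, 25).
For a Dirichlet(a₁,…,a_K) with all aᵢ > 1, the mode has j-th component (aⱼ − 1)/(Σaᵢ − K).
Here Σaᵢ = 67 and K = 3, so p_2 = (19 − 1)/(67 − 3) = 18/64 ≈ 0.2813.

MAP estimate: 0.2813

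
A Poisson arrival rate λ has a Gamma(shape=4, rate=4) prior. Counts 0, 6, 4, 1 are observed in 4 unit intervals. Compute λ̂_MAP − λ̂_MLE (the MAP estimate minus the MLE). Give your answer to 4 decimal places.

Σxᵢ = 11. Posterior is Gamma(15, 8); MAP = (15−1)/8 = 14/8 ≈ 1.75000.
MLE = x̄ = 11/4 ≈ 2.75000.
Difference = 14/8 − 11/4 = -1 ≈ -1.0000.

MAP − MLE = -1.0000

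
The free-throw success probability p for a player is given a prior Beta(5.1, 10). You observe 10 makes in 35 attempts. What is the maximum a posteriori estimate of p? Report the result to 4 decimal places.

Prior: Beta(5.1, 10).
Data: 10 successes in 35 trials. The binomial likelihood contributes p^10(1−p)^25, so the posterior is Beta(5.1+10, 10+25) = Beta(15.1, 35).
For Beta(a, b) with a, b > 1 the mode is (a−1)/(a+b−2) = 14.1/48.1 ≈ 0.2931.

p̂_MAP = 0.2931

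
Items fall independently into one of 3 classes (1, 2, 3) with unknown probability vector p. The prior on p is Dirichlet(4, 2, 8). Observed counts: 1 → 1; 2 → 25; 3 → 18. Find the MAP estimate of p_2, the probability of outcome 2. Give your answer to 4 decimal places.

The posterior is Dirichlet(αᵢ + nᵢ) = Dirichlet(5, 27, 26).
For a Dirichlet(a₁,…,a_K) with all aᵢ > 1, the mode has j-th component (aⱼ − 1)/(Σaᵢ − K).
Here Σaᵢ = 58 and K = 3, so p_2 = (27 − 1)/(58 − 3) = 26/55 ≈ 0.4727.

MAP estimate: 0.4727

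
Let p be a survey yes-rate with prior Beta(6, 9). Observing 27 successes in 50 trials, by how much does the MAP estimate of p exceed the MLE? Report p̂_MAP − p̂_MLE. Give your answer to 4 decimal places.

MAP − MLE = -0.0321

Posterior is Beta(33, 32); MAP = (33−1)/(65−2) = 32/63 ≈ 0.50794.
MLE ignores the prior: p̂_MLE = k/n = 27/50 ≈ 0.54000.
Difference = 32/63 − 27/50 = -101/3150 ≈ -0.0321.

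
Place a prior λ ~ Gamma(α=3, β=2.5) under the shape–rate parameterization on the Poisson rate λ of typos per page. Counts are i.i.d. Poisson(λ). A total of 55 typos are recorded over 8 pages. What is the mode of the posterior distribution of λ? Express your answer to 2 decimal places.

λ̂_MAP = 5.43

Σxᵢ = 55, n = 8.
Posterior ∝ λ^2e^(−2.5λ) · λ^55e^(−8λ) = λ^57e^(−10.5λ), i.e. Gamma(shape=58, rate=10.5).
The mode of a Gamma(a, b) with a ≥ 1 (shape–rate) is (a−1)/b = 57/10.5 ≈ 5.43.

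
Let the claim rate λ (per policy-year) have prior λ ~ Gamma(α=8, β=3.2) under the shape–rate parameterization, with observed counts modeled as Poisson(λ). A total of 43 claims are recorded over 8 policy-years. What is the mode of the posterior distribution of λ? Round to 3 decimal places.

Σxᵢ = 43, n = 8.
Posterior ∝ λ^7e^(−3.2λ) · λ^43e^(−8λ) = λ^50e^(−11.2λ), i.e. Gamma(shape=51, rate=11.2).
The mode of a Gamma(a, b) with a ≥ 1 (shape–rate) is (a−1)/b = 50/11.2 ≈ 4.464.

λ̂_MAP = 4.464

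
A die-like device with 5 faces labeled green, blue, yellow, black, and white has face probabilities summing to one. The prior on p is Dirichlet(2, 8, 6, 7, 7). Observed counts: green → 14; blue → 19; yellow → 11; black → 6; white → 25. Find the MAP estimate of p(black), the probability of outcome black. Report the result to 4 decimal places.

MAP estimate of p(black) = 0.1200

The posterior is Dirichlet(αᵢ + nᵢ) = Dirichlet(16, 27, 17, 13, 32).
For a Dirichlet(a₁,…,a_K) with all aᵢ > 1, the mode has j-th component (aⱼ − 1)/(Σaᵢ − K).
Here Σaᵢ = 105 and K = 5, so p(black) = (13 − 1)/(105 − 5) = 12/100 ≈ 0.1200.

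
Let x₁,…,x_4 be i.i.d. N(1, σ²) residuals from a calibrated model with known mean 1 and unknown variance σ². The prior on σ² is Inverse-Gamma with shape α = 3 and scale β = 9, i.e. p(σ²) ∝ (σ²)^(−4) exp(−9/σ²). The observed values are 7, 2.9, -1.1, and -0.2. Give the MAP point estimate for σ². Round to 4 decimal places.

σ̂²_MAP = 5.2883

Sum of squared deviations about the known mean: SS = (7−1)² + (2.9−1)² + (-1.1−1)² + (-0.2−1)² = 45.46.
The Normal likelihood contributes (σ²)^(−n/2) exp(−SS/(2σ²)), so the posterior is Inverse-Gamma(α + n/2, β + SS/2) = Inverse-Gamma(5, 31.73).
The mode of Inverse-Gamma(a, b) is b/(a+1) = 31.73/6 ≈ 5.2883.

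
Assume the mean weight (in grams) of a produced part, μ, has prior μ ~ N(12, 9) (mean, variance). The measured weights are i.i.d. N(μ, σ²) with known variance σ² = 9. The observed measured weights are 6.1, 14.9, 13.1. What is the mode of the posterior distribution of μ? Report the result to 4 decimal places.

μ̂_MAP = 11.5250

n = 3; x̄ = (6.1 + 14.9 + 13.1)/3 = 34.1/3 = 341/30 ≈ 11.3667.
For a Normal prior and Normal likelihood with known variance, the posterior is Normal; its mode equals its mean, the precision-weighted average.
Prior precision 1/σ₀² = 1/9; data precision n/σ² = 3/9 = 1/3.
μ̂ = ((1/9)·12 + (1/3)·(341/30)) / (1/9 + 1/3) = (461/90)/(4/9) = 11.5250.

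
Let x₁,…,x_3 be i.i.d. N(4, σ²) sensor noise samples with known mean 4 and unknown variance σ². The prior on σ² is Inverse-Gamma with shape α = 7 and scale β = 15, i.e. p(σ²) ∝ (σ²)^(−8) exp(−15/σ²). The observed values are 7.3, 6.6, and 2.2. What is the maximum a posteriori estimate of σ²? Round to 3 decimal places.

Sum of squared deviations about the known mean: SS = (7.3−4)² + (6.6−4)² + (2.2−4)² = 20.89.
The Normal likelihood contributes (σ²)^(−n/2) exp(−SS/(2σ²)), so the posterior is Inverse-Gamma(α + n/2, β + SS/2) = Inverse-Gamma(8.5, 25.445).
The mode of Inverse-Gamma(a, b) is b/(a+1) = 25.445/9.5 ≈ 2.678.

σ̂²_MAP = 2.678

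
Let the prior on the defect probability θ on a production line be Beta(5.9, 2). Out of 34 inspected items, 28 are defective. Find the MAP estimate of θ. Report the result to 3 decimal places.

θ̂_MAP = 0.825

Prior: Beta(5.9, 2).
Data: 28 successes in 34 trials. The binomial likelihood contributes θ^28(1−θ)^6, so the posterior is Beta(5.9+28, 2+6) = Beta(33.9, 8).
For Beta(a, b) with a, b > 1 the mode is (a−1)/(a+b−2) = 32.9/39.9 ≈ 0.825.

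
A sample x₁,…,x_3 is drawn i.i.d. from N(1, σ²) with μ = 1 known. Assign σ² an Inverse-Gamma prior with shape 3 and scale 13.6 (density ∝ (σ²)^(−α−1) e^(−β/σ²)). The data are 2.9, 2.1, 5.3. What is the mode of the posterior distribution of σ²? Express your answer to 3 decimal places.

σ̂²_MAP = 4.592

Sum of squared deviations about the known mean: SS = (2.9−1)² + (2.1−1)² + (5.3−1)² = 23.31.
The Normal likelihood contributes (σ²)^(−n/2) exp(−SS/(2σ²)), so the posterior is Inverse-Gamma(α + n/2, β + SS/2) = Inverse-Gamma(4.5, 25.255).
The mode of Inverse-Gamma(a, b) is b/(a+1) = 25.255/5.5 ≈ 4.592.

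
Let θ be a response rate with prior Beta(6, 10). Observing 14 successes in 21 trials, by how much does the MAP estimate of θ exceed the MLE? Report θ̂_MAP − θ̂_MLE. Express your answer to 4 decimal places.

MAP − MLE = -0.1238

Posterior is Beta(20, 17); MAP = (20−1)/(37−2) = 19/35 ≈ 0.54286.
MLE ignores the prior: θ̂_MLE = k/n = 14/21 ≈ 0.66667.
Difference = 19/35 − 14/21 = -13/105 ≈ -0.1238.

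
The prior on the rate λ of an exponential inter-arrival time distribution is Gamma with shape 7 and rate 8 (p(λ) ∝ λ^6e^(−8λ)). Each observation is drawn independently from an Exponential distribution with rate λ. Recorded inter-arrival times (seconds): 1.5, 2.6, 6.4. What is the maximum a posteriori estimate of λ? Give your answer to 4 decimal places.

λ̂_MAP = 0.4865

The Exponential(rate=λ) likelihood is ∝ λ^n e^(−λΣtᵢ). Here n = 3 and Σtᵢ = 1.5 + 2.6 + 6.4 = 10.5.
Posterior ∝ λ^6e^(−8λ) · λ^3e^(−10.5λ) = λ^9e^(−18.5λ), i.e. Gamma(10, 18.5).
Mode = (a−1)/b = 9/18.5 ≈ 0.4865.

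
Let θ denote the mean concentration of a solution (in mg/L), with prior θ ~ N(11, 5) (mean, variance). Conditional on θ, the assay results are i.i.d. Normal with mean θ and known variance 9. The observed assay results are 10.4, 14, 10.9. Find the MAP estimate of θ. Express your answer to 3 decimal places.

n = 3; x̄ = (10.4 + 14 + 10.9)/3 = 35.3/3 = 353/30 ≈ 11.7667.
For a Normal prior and Normal likelihood with known variance, the posterior is Normal; its mode equals its mean, the precision-weighted average.
Prior precision 1/σ₀² = 1/5 = 0.2; data precision n/σ² = 3/9 = 1/3.
θ̂ = (0.2·11 + (1/3)·(353/30)) / (0.2 + 1/3) = (551/90)/(8/15) = 551/48 ≈ 11.479.

θ̂_MAP = 11.479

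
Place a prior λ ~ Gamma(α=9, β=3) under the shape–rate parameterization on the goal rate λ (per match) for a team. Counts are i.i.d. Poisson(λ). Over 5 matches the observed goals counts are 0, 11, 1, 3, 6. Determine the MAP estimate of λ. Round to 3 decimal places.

λ̂_MAP = 3.625

Σxᵢ = 0+11+1+3+6 = 21, with n = 5.
Posterior ∝ λ^8e^(−3λ) · λ^21e^(−5λ) = λ^29e^(−8λ), i.e. Gamma(shape=30, rate=8).
The mode of a Gamma(a, b) with a ≥ 1 (shape–rate) is (a−1)/b = 29/8 ≈ 3.625.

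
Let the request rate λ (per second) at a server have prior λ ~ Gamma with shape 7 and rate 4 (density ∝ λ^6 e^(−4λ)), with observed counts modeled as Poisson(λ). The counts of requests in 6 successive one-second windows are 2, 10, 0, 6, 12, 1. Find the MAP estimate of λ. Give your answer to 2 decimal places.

λ̂_MAP = 3.70

Σxᵢ = 2+10+0+6+12+1 = 31, with n = 6.
Posterior ∝ λ^6e^(−4λ) · λ^31e^(−6λ) = λ^37e^(−10λ), i.e. Gamma(shape=38, rate=10).
The mode of a Gamma(a, b) with a ≥ 1 (shape–rate) is (a−1)/b = 37/10 ≈ 3.70.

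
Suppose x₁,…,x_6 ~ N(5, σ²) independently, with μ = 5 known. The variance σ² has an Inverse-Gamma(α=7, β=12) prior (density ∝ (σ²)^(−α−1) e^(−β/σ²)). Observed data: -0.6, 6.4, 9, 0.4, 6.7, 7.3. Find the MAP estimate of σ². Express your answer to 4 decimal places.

σ̂²_MAP = 4.6664

Sum of squared deviations about the known mean: SS = (-0.6−5)² + (6.4−5)² + (9−5)² + (0.4−5)² + (6.7−5)² + (7.3−5)² = 78.66.
The Normal likelihood contributes (σ²)^(−n/2) exp(−SS/(2σ²)), so the posterior is Inverse-Gamma(α + n/2, β + SS/2) = Inverse-Gamma(10, 51.33).
The mode of Inverse-Gamma(a, b) is b/(a+1) = 51.33/11 ≈ 4.6664.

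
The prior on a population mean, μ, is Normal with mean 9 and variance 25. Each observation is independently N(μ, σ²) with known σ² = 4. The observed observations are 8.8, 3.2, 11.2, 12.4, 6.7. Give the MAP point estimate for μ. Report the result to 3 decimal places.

μ̂_MAP = 8.477

n = 5; x̄ = (8.8 + 3.2 + 11.2 + 12.4 + 6.7)/5 = 42.3/5 = 8.46.
For a Normal prior and Normal likelihood with known variance, the posterior is Normal; its mode equals its mean, the precision-weighted average.
Prior precision 1/σ₀² = 1/25 = 0.04; data precision n/σ² = 5/4 = 1.25.
μ̂ = (0.04·9 + 1.25·8.46) / (0.04 + 1.25) = 10.935/1.29 = 729/86 ≈ 8.477.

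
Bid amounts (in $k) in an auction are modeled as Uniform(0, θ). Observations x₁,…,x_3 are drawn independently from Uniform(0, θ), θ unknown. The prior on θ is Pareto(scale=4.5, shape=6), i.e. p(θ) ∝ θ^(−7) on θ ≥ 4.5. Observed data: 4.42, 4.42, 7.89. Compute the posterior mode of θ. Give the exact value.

θ̂_MAP = 7.89

The Uniform(0, θ) likelihood is θ^(−n) for θ ≥ max(xᵢ), zero otherwise. Here max(xᵢ) = 7.89.
Posterior ∝ θ^(−7) · θ^(−3) = θ^(−10) on θ ≥ max(4.5, 7.89) = 7.89.
This density is strictly decreasing in θ, so the posterior mode lies at the lower boundary of the support.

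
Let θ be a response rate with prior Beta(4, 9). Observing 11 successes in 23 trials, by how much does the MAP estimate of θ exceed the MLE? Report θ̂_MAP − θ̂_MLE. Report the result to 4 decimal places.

Posterior is Beta(15, 21); MAP = (15−1)/(36−2) = 14/34 ≈ 0.41176.
MLE ignores the prior: θ̂_MLE = k/n = 11/23 ≈ 0.47826.
Difference = 14/34 − 11/23 = -26/391 ≈ -0.0665.

MAP − MLE = -0.0665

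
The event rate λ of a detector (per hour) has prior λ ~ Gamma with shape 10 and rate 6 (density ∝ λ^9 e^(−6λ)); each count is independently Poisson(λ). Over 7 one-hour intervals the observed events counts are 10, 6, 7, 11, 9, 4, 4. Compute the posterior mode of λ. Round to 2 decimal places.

λ̂_MAP = 4.62

Σxᵢ = 10+6+7+11+9+4+4 = 51, with n = 7.
Posterior ∝ λ^9e^(−6λ) · λ^51e^(−7λ) = λ^60e^(−13λ), i.e. Gamma(shape=61, rate=13).
The mode of a Gamma(a, b) with a ≥ 1 (shape–rate) is (a−1)/b = 60/13 ≈ 4.62.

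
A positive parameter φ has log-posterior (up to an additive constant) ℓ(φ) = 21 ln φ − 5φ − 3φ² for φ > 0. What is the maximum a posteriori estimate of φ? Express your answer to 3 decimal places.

φ̂_MAP = 1.500

ℓ'(φ) = 21/φ − 5 − 6φ. Setting this to zero and multiplying by φ: 6φ² + 5φ − 21 = 0.
φ = (−5 + √(5² + 4·6·21)) / (2·6) = (−5 + √529) / 12 = (−5 + 23)/12 = 3/2.
ℓ''(φ) = −21/φ² − 6 < 0, confirming a maximum.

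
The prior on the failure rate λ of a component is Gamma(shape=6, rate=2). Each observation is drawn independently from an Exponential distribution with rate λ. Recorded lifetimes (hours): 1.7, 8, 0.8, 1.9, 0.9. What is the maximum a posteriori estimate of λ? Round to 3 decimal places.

λ̂_MAP = 0.654

The Exponential(rate=λ) likelihood is ∝ λ^n e^(−λΣtᵢ). Here n = 5 and Σtᵢ = 1.7 + 8 + 0.8 + 1.9 + 0.9 = 13.3.
Posterior ∝ λ^5e^(−2λ) · λ^5e^(−13.3λ) = λ^10e^(−15.3λ), i.e. Gamma(11, 15.3).
Mode = (a−1)/b = 10/15.3 ≈ 0.654.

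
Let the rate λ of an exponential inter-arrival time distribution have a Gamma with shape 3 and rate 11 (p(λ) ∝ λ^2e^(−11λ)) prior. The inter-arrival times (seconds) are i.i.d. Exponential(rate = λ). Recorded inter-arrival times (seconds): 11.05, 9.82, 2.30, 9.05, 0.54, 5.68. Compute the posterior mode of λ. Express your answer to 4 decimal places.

The Exponential(rate=λ) likelihood is ∝ λ^n e^(−λΣtᵢ). Here n = 6 and Σtᵢ = 11.05 + 9.82 + 2.30 + 9.05 + 0.54 + 5.68 = 38.44.
Posterior ∝ λ^2e^(−11λ) · λ^6e^(−38.44λ) = λ^8e^(−49.44λ), i.e. Gamma(9, 49.44).
Mode = (a−1)/b = 8/49.44 ≈ 0.1618.

λ̂_MAP = 0.1618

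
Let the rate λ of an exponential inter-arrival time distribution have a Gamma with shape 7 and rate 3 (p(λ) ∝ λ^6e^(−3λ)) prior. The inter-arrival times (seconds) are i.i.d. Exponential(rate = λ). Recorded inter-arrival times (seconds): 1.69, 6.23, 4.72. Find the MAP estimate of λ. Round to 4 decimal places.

The Exponential(rate=λ) likelihood is ∝ λ^n e^(−λΣtᵢ). Here n = 3 and Σtᵢ = 1.69 + 6.23 + 4.72 = 12.64.
Posterior ∝ λ^6e^(−3λ) · λ^3e^(−12.64λ) = λ^9e^(−15.64λ), i.e. Gamma(10, 15.64).
Mode = (a−1)/b = 9/15.64 ≈ 0.5754.

λ̂_MAP = 0.5754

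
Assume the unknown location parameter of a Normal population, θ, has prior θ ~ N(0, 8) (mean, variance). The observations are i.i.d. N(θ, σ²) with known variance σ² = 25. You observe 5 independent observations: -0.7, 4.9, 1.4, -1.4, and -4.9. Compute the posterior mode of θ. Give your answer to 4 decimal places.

θ̂_MAP = -0.0862

n = 5; x̄ = ((-0.7) + 4.9 + 1.4 + (-1.4) + (-4.9))/5 = -0.7/5 = -0.14.
For a Normal prior and Normal likelihood with known variance, the posterior is Normal; its mode equals its mean, the precision-weighted average.
Prior precision 1/σ₀² = 1/8 = 0.125; data precision n/σ² = 5/25 = 0.2.
θ̂ = (0.125·0 + 0.2·(-0.14)) / (0.125 + 0.2) = (-0.028)/0.325 = -28/325 ≈ -0.0862.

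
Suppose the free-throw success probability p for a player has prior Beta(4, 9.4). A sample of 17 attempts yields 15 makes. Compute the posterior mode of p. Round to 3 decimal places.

p̂_MAP = 0.634

Prior: Beta(4, 9.4).
Data: 15 successes in 17 trials. The binomial likelihood contributes p^15(1−p)^2, so the posterior is Beta(4+15, 9.4+2) = Beta(19, 11.4).
For Beta(a, b) with a, b > 1 the mode is (a−1)/(a+b−2) = 18/28.4 ≈ 0.634.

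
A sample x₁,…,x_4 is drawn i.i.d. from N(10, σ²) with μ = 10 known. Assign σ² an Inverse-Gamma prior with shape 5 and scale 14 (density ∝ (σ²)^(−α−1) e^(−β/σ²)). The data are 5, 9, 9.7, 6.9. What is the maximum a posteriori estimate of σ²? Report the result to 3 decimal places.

σ̂²_MAP = 3.981

Sum of squared deviations about the known mean: SS = (5−10)² + (9−10)² + (9.7−10)² + (6.9−10)² = 35.7.
The Normal likelihood contributes (σ²)^(−n/2) exp(−SS/(2σ²)), so the posterior is Inverse-Gamma(α + n/2, β + SS/2) = Inverse-Gamma(7, 31.85).
The mode of Inverse-Gamma(a, b) is b/(a+1) = 31.85/8 ≈ 3.981.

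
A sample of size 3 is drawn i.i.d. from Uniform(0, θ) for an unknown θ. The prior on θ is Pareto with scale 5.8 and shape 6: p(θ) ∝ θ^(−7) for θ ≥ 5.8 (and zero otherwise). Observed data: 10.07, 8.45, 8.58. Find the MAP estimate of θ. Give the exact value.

The Uniform(0, θ) likelihood is θ^(−n) for θ ≥ max(xᵢ), zero otherwise. Here max(xᵢ) = 10.07.
Posterior ∝ θ^(−7) · θ^(−3) = θ^(−10) on θ ≥ max(5.8, 10.07) = 10.07.
This density is strictly decreasing in θ, so the posterior mode lies at the lower boundary of the support.

θ̂_MAP = 10.07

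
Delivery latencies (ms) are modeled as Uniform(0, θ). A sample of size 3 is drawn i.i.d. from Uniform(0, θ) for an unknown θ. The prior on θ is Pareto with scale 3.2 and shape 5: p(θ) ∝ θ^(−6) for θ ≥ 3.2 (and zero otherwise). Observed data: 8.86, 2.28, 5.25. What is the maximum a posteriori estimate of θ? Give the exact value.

The Uniform(0, θ) likelihood is θ^(−n) for θ ≥ max(xᵢ), zero otherwise. Here max(xᵢ) = 8.86.
Posterior ∝ θ^(−6) · θ^(−3) = θ^(−9) on θ ≥ max(3.2, 8.86) = 8.86.
This density is strictly decreasing in θ, so the posterior mode lies at the lower boundary of the support.

θ̂_MAP = 8.86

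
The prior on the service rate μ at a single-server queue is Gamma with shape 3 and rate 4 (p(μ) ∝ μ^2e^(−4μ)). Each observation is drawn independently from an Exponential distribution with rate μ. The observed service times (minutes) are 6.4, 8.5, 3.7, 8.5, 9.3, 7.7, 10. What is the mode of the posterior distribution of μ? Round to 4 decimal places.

The Exponential(rate=μ) likelihood is ∝ μ^n e^(−μΣtᵢ). Here n = 7 and Σtᵢ = 6.4 + 8.5 + 3.7 + 8.5 + 9.3 + 7.7 + 10 = 54.1.
Posterior ∝ μ^2e^(−4μ) · μ^7e^(−54.1μ) = μ^9e^(−58.1μ), i.e. Gamma(10, 58.1).
Mode = (a−1)/b = 9/58.1 ≈ 0.1549.

μ̂_MAP = 0.1549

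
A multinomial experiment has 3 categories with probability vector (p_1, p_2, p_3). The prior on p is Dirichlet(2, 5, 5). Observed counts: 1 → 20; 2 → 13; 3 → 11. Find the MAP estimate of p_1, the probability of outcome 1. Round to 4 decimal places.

The posterior is Dirichlet(αᵢ + nᵢ) = Dirichlet(22, 18, 16).
For a Dirichlet(a₁,…,a_K) with all aᵢ > 1, the mode has j-th component (aⱼ − 1)/(Σaᵢ − K).
Here Σaᵢ = 56 and K = 3, so p_1 = (22 − 1)/(56 − 3) = 21/53 ≈ 0.3962.

MAP estimate: 0.3962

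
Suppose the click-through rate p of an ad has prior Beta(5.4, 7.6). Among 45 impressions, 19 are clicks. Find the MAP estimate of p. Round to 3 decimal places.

Prior: Beta(5.4, 7.6).
Data: 19 successes in 45 trials. The binomial likelihood contributes p^19(1−p)^26, so the posterior is Beta(5.4+19, 7.6+26) = Beta(24.4, 33.6).
For Beta(a, b) with a, b > 1 the mode is (a−1)/(a+b−2) = 23.4/56 ≈ 0.418.

p̂_MAP = 0.418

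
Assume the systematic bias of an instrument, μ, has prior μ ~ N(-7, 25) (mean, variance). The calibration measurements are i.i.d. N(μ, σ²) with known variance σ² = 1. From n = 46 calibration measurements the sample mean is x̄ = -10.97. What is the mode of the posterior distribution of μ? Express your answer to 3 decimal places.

μ̂_MAP = -10.967

n = 46, x̄ = -10.97.
For a Normal prior and Normal likelihood with known variance, the posterior is Normal; its mode equals its mean, the precision-weighted average.
Prior precision 1/σ₀² = 1/25 = 0.04; data precision n/σ² = 46/1 = 46.
μ̂ = (0.04·(-7) + 46·(-10.97)) / (0.04 + 46) = (-504.9)/46.04 = -25245/2302 ≈ -10.967.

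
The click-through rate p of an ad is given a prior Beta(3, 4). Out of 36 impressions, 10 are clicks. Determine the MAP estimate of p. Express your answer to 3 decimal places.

p̂_MAP = 0.293

Prior: Beta(3, 4).
Data: 10 successes in 36 trials. The binomial likelihood contributes p^10(1−p)^26, so the posterior is Beta(3+10, 4+26) = Beta(13, 30).
For Beta(a, b) with a, b > 1 the mode is (a−1)/(a+b−2) = 12/41 ≈ 0.293.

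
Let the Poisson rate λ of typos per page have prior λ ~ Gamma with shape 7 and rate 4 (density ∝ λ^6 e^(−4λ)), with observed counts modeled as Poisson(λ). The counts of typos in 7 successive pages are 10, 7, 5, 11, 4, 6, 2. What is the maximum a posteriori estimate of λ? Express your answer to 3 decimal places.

λ̂_MAP = 4.636

Σxᵢ = 10+7+5+11+4+6+2 = 45, with n = 7.
Posterior ∝ λ^6e^(−4λ) · λ^45e^(−7λ) = λ^51e^(−11λ), i.e. Gamma(shape=52, rate=11).
The mode of a Gamma(a, b) with a ≥ 1 (shape–rate) is (a−1)/b = 51/11 ≈ 4.636.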